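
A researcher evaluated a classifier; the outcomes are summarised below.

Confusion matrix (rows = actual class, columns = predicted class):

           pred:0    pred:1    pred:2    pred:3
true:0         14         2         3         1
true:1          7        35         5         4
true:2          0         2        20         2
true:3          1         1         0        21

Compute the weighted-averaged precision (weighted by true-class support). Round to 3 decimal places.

Per-class precision (TP/(TP+FP)):
  0: TP=14, FP=7+0+1=8 → 14/22 = 0.6364
  1: TP=35, FP=2+2+1=5 → 35/40 = 0.8750
  2: TP=20, FP=3+5+0=8 → 20/28 = 0.7143
  3: TP=21, FP=1+4+2=7 → 21/28 = 0.7500
Weighted-precision = Σ (supportᵢ/N)·precisionᵢ with N=118: (20/118)·0.6364 + (51/118)·0.8750 + (24/118)·0.7143 + (23/118)·0.7500 = 0.778

0.778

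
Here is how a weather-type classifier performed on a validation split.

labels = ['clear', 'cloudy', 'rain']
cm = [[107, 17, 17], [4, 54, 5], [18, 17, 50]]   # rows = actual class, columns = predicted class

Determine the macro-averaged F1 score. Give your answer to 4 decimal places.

Per-class F1 score (2·TP/(2·TP+FP+FN)):
  clear: TP=107, FP=4+18=22, FN=17+17=34 → 214/270 = 0.79259
  cloudy: TP=54, FP=17+17=34, FN=4+5=9 → 108/151 = 0.71523
  rain: TP=50, FP=17+5=22, FN=18+17=35 → 100/157 = 0.63694
Macro-F1 score = mean = (0.79259 + 0.71523 + 0.63694) / 3 = 0.7149

0.7149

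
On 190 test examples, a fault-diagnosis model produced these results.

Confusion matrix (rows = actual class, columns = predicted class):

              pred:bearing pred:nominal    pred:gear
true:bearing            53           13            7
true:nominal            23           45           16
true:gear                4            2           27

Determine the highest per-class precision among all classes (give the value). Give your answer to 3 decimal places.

0.750

Per-class precision (TP/(TP+FP)):
  bearing: TP=53, FP=23+4=27 → 53/80 = 0.6625
  nominal: TP=45, FP=13+2=15 → 45/60 = 0.7500
  gear: TP=27, FP=7+16=23 → 27/50 = 0.5400
Highest is class 'nominal' with precision = 0.750.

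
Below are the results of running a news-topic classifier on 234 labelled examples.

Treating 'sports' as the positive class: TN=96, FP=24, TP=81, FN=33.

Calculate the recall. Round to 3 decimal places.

Recall = TP/(TP+FN) = 81/(81+33) = 81/114 = 0.711

0.711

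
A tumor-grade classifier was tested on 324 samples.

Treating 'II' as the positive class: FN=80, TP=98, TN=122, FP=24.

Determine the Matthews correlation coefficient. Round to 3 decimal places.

MCC = (TP·TN − FP·FN) / √((TP+FP)(TP+FN)(TN+FP)(TN+FN))
Numerator = 98·122 − 24·80 = 10036
Denominator = √(122·178·146·202) = √640448272 = 25307.0795
MCC = 10036 / 25307.0795 = 0.397

0.397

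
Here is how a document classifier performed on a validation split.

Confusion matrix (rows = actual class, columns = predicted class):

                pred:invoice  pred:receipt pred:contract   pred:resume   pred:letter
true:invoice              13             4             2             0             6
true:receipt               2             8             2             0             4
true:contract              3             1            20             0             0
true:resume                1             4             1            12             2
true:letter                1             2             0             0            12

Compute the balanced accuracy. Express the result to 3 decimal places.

Balanced accuracy = mean of per-class recall.
  invoice: recall = 13/25 = 0.5200
  receipt: recall = 8/16 = 0.5000
  contract: recall = 20/24 = 0.8333
  resume: recall = 12/20 = 0.6000
  letter: recall = 12/15 = 0.8000
Mean = (0.5200 + 0.5000 + 0.8333 + 0.6000 + 0.8000) / 5 = 0.651

0.651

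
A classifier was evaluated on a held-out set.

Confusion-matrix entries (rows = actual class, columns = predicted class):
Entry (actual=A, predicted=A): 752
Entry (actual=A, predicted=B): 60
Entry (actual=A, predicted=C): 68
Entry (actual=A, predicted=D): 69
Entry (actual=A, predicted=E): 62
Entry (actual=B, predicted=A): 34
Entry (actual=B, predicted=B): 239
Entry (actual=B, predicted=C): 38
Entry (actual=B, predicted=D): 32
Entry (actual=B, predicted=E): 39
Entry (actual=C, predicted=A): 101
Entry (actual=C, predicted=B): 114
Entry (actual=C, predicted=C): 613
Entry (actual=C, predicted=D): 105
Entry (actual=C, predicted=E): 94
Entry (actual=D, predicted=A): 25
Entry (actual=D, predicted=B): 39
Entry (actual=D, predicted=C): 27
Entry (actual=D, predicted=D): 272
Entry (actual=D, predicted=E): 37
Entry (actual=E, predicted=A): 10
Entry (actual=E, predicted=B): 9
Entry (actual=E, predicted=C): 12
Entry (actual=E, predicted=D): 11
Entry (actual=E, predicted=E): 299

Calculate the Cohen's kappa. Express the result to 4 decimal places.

Observed agreement pₒ = trace/N = 2175/3161 = 0.68807
Expected agreement pₑ = Σ (rowᵢ·colᵢ)/N² = (1011·922 + 382·461 + 1027·758 + 400·489 + 341·531)/3161² = 0.22652
κ = (pₒ − pₑ)/(1 − pₑ) = (0.68807 − 0.22652)/(1 − 0.22652) = 0.5967

0.5967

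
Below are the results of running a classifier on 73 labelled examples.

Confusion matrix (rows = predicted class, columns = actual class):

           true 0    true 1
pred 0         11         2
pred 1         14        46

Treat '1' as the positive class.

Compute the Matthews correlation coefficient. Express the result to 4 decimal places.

MCC = (TP·TN − FP·FN) / √((TP+FP)(TP+FN)(TN+FP)(TN+FN))
Numerator = 46·11 − 14·2 = 478
Denominator = √(60·48·25·13) = √936000 = 967.4709
MCC = 478 / 967.4709 = 0.4941

0.4941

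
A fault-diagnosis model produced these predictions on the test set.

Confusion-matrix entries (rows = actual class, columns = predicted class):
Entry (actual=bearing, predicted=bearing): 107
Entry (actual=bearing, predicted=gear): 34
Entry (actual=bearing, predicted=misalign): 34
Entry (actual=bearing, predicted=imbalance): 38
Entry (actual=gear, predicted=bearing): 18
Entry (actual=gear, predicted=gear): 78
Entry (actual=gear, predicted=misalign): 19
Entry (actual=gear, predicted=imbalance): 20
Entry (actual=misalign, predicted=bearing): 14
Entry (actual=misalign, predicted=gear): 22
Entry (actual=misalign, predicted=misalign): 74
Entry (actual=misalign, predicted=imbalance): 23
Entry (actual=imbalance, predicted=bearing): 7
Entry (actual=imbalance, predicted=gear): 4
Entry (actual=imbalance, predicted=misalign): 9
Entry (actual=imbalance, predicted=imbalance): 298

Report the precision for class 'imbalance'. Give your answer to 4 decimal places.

Take TP from the diagonal, FP from the rest of the 'imbalance' prediction marginal, FN from the rest of the 'imbalance' actual marginal.
precision = TP/(TP+FP).
imbalance: TP=298, FP=38+20+23=81 → 298/379 = 0.78628

0.7863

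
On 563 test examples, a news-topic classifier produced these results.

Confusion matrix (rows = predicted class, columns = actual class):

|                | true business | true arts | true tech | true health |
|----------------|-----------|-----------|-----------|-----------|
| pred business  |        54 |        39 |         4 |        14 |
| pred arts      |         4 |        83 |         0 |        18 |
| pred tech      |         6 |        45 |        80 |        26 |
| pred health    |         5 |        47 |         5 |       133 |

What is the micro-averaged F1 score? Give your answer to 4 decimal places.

Micro-averaging pools counts across classes: ΣTP=350, ΣFP=213, ΣFN=213.
Micro-F1 score = 2·TP/(2·TP+FP+FN) on pooled counts = 0.6217 (equals overall accuracy in single-label multiclass).

0.6217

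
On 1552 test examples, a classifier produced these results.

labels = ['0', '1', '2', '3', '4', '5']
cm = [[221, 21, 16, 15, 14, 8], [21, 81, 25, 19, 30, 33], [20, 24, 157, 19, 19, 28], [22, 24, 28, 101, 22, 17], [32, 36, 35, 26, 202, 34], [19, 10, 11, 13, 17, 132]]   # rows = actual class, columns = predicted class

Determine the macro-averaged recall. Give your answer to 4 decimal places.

0.5673

Per-class recall (TP/(TP+FN)):
  0: TP=221, FN=21+16+15+14+8=74 → 221/295 = 0.74915
  1: TP=81, FN=21+25+19+30+33=128 → 81/209 = 0.38756
  2: TP=157, FN=20+24+19+19+28=110 → 157/267 = 0.58801
  3: TP=101, FN=22+24+28+22+17=113 → 101/214 = 0.47196
  4: TP=202, FN=32+36+35+26+34=163 → 202/365 = 0.55342
  5: TP=132, FN=19+10+11+13+17=70 → 132/202 = 0.65347
Macro-recall = mean = (0.74915 + 0.38756 + 0.58801 + 0.47196 + 0.55342 + 0.65347) / 6 = 0.5673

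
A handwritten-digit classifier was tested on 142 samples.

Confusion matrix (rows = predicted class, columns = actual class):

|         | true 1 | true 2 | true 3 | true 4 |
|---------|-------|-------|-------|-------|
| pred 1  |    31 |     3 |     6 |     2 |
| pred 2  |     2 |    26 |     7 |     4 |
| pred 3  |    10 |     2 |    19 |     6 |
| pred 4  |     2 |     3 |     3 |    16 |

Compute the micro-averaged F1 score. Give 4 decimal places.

Micro-averaging pools counts across classes: ΣTP=92, ΣFP=50, ΣFN=50.
Micro-F1 score = 2·TP/(2·TP+FP+FN) on pooled counts = 0.6479 (equals overall accuracy in single-label multiclass).

0.6479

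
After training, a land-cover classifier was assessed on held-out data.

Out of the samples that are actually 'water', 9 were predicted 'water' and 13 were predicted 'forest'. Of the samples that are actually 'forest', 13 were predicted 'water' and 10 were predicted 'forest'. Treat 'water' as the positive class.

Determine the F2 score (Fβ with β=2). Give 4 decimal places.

0.4091

Fβ = (1+β²)·TP / ((1+β²)·TP + β²·FN + FP), with β²=4
= 5·9 / (5·9 + 4·13 + 13) = 0.4091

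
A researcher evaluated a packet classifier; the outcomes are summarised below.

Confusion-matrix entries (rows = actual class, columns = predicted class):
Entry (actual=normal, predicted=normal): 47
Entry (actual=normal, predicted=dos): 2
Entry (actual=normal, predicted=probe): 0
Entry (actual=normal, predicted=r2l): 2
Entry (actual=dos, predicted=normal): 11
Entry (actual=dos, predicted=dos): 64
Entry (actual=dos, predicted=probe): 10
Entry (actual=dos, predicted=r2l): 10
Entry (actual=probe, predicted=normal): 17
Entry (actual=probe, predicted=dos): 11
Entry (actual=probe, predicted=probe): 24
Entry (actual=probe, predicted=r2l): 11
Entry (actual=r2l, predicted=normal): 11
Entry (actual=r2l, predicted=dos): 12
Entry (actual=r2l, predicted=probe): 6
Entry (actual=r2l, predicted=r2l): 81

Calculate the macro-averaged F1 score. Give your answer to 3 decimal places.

Per-class F1 score (2·TP/(2·TP+FP+FN)):
  normal: TP=47, FP=11+17+11=39, FN=2+0+2=4 → 94/137 = 0.6861
  dos: TP=64, FP=2+11+12=25, FN=11+10+10=31 → 128/184 = 0.6957
  probe: TP=24, FP=0+10+6=16, FN=17+11+11=39 → 48/103 = 0.4660
  r2l: TP=81, FP=2+10+11=23, FN=11+12+6=29 → 162/214 = 0.7570
Macro-F1 score = mean = (0.6861 + 0.6957 + 0.4660 + 0.7570) / 4 = 0.651

0.651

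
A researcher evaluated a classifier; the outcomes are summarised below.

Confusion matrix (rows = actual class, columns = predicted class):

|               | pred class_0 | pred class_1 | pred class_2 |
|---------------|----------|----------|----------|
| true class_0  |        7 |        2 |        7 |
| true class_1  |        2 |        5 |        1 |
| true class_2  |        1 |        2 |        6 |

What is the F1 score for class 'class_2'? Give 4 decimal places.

Take TP from the diagonal, FP from the rest of the 'class_2' prediction marginal, FN from the rest of the 'class_2' actual marginal.
F1 score = 2·TP/(2·TP+FP+FN).
class_2: TP=6, FP=7+1=8, FN=1+2=3 → 12/23 = 0.52174

0.5217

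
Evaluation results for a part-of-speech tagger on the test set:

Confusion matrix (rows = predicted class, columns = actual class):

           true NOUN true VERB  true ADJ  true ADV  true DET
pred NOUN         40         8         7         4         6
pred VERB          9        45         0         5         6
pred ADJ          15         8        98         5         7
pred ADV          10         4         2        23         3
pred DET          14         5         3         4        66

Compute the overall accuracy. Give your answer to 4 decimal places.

0.6851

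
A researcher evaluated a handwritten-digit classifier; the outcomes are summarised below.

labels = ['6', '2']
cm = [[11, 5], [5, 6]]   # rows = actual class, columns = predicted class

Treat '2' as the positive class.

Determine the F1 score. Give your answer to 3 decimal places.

Precision = TP/(TP+FP) = 6/11 = 0.5455
Recall = TP/(TP+FN) = 6/11 = 0.5455
F1 = 2·TP/(2·TP+FP+FN) = 12/22 = 0.545

0.545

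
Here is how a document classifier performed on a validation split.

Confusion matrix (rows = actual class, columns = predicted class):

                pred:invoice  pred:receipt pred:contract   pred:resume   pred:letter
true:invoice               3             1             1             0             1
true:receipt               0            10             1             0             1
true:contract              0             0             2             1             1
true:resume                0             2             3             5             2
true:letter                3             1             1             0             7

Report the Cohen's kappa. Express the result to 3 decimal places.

0.475

Observed agreement pₒ = trace/N = 27/46 = 0.5870
Expected agreement pₑ = Σ (rowᵢ·colᵢ)/N² = (6·6 + 12·14 + 4·8 + 12·6 + 12·12)/46² = 0.2136
κ = (pₒ − pₑ)/(1 − pₑ) = (0.5870 − 0.2136)/(1 − 0.2136) = 0.475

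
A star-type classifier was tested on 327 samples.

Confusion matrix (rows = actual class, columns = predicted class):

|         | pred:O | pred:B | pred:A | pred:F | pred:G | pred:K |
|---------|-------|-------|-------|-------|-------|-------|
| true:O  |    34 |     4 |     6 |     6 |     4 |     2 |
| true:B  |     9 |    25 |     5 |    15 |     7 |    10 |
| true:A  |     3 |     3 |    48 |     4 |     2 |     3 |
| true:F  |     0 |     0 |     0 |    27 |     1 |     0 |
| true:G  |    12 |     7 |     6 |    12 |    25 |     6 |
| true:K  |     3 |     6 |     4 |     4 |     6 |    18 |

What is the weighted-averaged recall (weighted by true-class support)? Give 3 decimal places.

0.541

Per-class recall (TP/(TP+FN)):
  O: TP=34, FN=4+6+6+4+2=22 → 34/56 = 0.6071
  B: TP=25, FN=9+5+15+7+10=46 → 25/71 = 0.3521
  A: TP=48, FN=3+3+4+2+3=15 → 48/63 = 0.7619
  F: TP=27, FN=0+0+0+1+0=1 → 27/28 = 0.9643
  G: TP=25, FN=12+7+6+12+6=43 → 25/68 = 0.3676
  K: TP=18, FN=3+6+4+4+6=23 → 18/41 = 0.4390
Weighted-recall = Σ (supportᵢ/N)·recallᵢ with N=327: (56/327)·0.6071 + (71/327)·0.3521 + (63/327)·0.7619 + (28/327)·0.9643 + (68/327)·0.3676 + (41/327)·0.4390 = 0.541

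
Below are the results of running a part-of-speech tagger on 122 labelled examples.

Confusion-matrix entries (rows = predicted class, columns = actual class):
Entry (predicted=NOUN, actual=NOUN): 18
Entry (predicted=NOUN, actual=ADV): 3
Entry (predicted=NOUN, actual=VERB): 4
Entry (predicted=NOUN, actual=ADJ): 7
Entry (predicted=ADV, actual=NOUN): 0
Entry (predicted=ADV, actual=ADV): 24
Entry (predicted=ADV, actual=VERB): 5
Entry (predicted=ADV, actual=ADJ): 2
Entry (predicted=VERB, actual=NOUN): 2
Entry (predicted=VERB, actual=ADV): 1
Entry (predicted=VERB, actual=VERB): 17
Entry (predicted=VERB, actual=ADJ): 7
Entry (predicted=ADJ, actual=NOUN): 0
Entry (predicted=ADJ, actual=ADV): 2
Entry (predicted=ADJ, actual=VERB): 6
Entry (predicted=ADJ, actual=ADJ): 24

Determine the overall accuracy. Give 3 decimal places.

0.680

Accuracy = trace / total = (18+24+17+24=83) / 122 = 83/122 = 0.680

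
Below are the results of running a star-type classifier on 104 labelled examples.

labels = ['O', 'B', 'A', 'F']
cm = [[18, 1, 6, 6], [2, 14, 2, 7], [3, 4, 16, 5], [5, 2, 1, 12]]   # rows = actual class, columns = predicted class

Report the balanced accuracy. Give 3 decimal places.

Balanced accuracy = mean of per-class recall.
  O: recall = 18/31 = 0.5806
  B: recall = 14/25 = 0.5600
  A: recall = 16/28 = 0.5714
  F: recall = 12/20 = 0.6000
Mean = (0.5806 + 0.5600 + 0.5714 + 0.6000) / 4 = 0.578

0.578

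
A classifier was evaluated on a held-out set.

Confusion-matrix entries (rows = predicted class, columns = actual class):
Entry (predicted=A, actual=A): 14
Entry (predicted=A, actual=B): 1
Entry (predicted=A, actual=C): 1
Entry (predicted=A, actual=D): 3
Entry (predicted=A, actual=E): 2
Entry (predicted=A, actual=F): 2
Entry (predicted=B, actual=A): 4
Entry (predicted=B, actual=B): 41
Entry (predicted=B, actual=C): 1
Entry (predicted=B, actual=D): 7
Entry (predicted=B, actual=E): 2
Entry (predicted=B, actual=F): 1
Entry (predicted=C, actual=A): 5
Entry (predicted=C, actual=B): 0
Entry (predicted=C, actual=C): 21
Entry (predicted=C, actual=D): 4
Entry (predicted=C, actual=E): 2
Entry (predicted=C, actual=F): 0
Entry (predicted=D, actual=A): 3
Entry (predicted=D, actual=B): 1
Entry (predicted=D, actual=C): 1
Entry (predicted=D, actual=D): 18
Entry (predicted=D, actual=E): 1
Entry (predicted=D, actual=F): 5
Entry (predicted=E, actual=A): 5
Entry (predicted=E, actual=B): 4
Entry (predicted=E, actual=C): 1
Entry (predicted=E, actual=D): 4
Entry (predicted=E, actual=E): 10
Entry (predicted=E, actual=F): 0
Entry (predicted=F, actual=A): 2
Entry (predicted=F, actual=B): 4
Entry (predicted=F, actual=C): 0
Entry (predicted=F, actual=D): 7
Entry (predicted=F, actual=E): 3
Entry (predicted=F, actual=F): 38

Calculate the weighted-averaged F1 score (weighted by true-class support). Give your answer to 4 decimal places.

0.6402

Per-class F1 score (2·TP/(2·TP+FP+FN)):
  A: TP=14, FP=1+1+3+2+2=9, FN=4+5+3+5+2=19 → 28/56 = 0.50000
  B: TP=41, FP=4+1+7+2+1=15, FN=1+0+1+4+4=10 → 82/107 = 0.76636
  C: TP=21, FP=5+0+4+2+0=11, FN=1+1+1+1+0=4 → 42/57 = 0.73684
  D: TP=18, FP=3+1+1+1+5=11, FN=3+7+4+4+7=25 → 36/72 = 0.50000
  E: TP=10, FP=5+4+1+4+0=14, FN=2+2+2+1+3=10 → 20/44 = 0.45455
  F: TP=38, FP=2+4+0+7+3=16, FN=2+1+0+5+0=8 → 76/100 = 0.76000
Weighted-F1 score = Σ (supportᵢ/N)·F1 scoreᵢ with N=218: (33/218)·0.50000 + (51/218)·0.76636 + (25/218)·0.73684 + (43/218)·0.50000 + (20/218)·0.45455 + (46/218)·0.76000 = 0.6402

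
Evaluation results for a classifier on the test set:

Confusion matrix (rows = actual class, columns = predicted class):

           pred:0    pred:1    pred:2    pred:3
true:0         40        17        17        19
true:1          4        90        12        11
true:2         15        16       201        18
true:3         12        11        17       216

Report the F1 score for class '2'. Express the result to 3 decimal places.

0.809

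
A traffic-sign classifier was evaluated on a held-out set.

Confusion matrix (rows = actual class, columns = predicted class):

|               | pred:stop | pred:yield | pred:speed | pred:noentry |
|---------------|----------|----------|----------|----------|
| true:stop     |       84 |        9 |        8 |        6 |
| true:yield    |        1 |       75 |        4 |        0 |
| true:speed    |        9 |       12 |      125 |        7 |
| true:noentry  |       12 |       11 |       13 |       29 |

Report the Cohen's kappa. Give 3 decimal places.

0.685

Observed agreement pₒ = trace/N = 313/405 = 0.7728
Expected agreement pₑ = Σ (rowᵢ·colᵢ)/N² = (107·106 + 80·107 + 153·150 + 65·42)/405² = 0.2779
κ = (pₒ − pₑ)/(1 − pₑ) = (0.7728 − 0.2779)/(1 − 0.2779) = 0.685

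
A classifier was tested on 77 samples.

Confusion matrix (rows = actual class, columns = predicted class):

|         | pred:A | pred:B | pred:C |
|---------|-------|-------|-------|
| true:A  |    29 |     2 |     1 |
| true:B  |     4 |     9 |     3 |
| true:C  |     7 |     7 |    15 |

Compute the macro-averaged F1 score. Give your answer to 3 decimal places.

0.653

Per-class F1 score (2·TP/(2·TP+FP+FN)):
  A: TP=29, FP=4+7=11, FN=2+1=3 → 58/72 = 0.8056
  B: TP=9, FP=2+7=9, FN=4+3=7 → 18/34 = 0.5294
  C: TP=15, FP=1+3=4, FN=7+7=14 → 30/48 = 0.6250
Macro-F1 score = mean = (0.8056 + 0.5294 + 0.6250) / 3 = 0.653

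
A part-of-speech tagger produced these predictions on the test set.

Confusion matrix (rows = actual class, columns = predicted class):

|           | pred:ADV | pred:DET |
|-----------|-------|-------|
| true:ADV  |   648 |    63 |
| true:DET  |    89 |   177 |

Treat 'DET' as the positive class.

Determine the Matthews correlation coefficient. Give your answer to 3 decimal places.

0.596

MCC = (TP·TN − FP·FN) / √((TP+FP)(TP+FN)(TN+FP)(TN+FN))
Numerator = 177·648 − 63·89 = 109089
Denominator = √(240·266·711·737) = √33452606880 = 182900.5382
MCC = 109089 / 182900.5382 = 0.596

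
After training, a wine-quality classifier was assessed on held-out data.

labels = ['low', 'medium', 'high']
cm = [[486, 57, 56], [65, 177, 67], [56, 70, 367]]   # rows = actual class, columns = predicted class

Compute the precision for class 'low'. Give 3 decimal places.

0.801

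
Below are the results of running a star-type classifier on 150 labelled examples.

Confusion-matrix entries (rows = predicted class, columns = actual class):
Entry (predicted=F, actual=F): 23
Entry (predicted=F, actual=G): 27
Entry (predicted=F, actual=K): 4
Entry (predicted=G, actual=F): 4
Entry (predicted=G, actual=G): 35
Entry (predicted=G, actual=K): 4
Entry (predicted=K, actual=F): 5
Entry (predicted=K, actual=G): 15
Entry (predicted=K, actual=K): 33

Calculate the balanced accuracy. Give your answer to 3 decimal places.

0.659

Balanced accuracy = mean of per-class recall.
  F: recall = 23/32 = 0.7188
  G: recall = 35/77 = 0.4545
  K: recall = 33/41 = 0.8049
Mean = (0.7188 + 0.4545 + 0.8049) / 3 = 0.659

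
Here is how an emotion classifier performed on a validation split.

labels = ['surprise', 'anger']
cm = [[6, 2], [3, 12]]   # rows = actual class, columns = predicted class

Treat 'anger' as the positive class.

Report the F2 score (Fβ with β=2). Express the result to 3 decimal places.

0.811

Fβ = (1+β²)·TP / ((1+β²)·TP + β²·FN + FP), with β²=4
= 5·12 / (5·12 + 4·3 + 2) = 0.811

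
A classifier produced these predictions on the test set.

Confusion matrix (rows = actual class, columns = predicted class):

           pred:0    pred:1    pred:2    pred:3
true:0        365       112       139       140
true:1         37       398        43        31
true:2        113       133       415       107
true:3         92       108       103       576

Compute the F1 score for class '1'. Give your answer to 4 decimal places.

Treat '1' as positive and all other classes as negative.
F1 score = 2·TP/(2·TP+FP+FN).
1: TP=398, FP=112+133+108=353, FN=37+43+31=111 → 796/1260 = 0.63175

0.6317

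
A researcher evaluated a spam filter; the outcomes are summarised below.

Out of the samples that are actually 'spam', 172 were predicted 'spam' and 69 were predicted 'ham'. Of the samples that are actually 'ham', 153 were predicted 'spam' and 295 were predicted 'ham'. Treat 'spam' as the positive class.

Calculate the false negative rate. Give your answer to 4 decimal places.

0.2863

FNR = FN/(FN+TP) = 69/(69+172) = 0.2863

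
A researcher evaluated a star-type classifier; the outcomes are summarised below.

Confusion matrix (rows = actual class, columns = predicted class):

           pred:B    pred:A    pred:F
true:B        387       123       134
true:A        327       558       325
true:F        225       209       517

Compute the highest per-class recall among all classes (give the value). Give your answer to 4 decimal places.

0.6009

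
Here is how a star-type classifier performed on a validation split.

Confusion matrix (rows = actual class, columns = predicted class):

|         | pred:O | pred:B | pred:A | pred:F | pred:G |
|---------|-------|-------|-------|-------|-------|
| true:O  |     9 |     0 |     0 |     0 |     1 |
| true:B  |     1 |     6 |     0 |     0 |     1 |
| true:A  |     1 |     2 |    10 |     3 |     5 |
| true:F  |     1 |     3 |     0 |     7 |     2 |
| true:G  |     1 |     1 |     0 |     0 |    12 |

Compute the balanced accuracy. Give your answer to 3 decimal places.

Balanced accuracy = mean of per-class recall.
  O: recall = 9/10 = 0.9000
  B: recall = 6/8 = 0.7500
  A: recall = 10/21 = 0.4762
  F: recall = 7/13 = 0.5385
  G: recall = 12/14 = 0.8571
Mean = (0.9000 + 0.7500 + 0.4762 + 0.5385 + 0.8571) / 5 = 0.704

0.704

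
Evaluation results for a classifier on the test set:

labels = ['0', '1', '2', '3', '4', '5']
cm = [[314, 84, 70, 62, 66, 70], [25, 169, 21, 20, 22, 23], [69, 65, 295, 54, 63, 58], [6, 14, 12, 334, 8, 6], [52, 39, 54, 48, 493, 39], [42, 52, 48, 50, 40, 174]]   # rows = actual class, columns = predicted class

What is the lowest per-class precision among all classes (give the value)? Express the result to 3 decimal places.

Per-class precision (TP/(TP+FP)):
  0: TP=314, FP=25+69+6+52+42=194 → 314/508 = 0.6181
  1: TP=169, FP=84+65+14+39+52=254 → 169/423 = 0.3995
  2: TP=295, FP=70+21+12+54+48=205 → 295/500 = 0.5900
  3: TP=334, FP=62+20+54+48+50=234 → 334/568 = 0.5880
  4: TP=493, FP=66+22+63+8+40=199 → 493/692 = 0.7124
  5: TP=174, FP=70+23+58+6+39=196 → 174/370 = 0.4703
Lowest is class '1' with precision = 0.400.

0.400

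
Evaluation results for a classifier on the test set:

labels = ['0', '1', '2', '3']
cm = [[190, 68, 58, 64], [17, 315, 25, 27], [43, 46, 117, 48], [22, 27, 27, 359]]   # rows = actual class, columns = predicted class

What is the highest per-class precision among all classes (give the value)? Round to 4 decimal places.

0.7209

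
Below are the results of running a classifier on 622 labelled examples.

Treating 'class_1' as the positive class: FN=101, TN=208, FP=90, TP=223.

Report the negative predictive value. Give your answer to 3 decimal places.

0.673

NPV = TN/(TN+FN) = 208/(208+101) = 0.673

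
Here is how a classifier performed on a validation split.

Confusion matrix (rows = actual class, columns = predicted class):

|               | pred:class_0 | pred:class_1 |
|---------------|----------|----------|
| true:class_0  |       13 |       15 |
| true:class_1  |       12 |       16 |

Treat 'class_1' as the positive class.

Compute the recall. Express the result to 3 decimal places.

Recall = TP/(TP+FN) = 16/(16+12) = 16/28 = 0.571

0.571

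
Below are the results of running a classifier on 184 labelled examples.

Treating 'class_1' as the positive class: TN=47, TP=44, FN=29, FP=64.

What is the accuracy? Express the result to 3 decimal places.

Accuracy = (TP+TN)/N = (44+47)/184 = 0.495

0.495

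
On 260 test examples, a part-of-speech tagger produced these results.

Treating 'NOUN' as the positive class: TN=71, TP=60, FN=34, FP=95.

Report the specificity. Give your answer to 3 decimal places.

Specificity = TN/(TN+FP) = 71/(71+95) = 0.428

0.428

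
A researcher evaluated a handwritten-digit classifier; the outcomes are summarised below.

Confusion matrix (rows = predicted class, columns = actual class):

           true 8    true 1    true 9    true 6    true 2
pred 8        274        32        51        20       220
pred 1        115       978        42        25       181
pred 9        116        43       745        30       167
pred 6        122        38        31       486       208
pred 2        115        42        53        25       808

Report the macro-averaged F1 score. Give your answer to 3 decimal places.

Per-class F1 score (2·TP/(2·TP+FP+FN)):
  8: TP=274, FP=32+51+20+220=323, FN=115+116+122+115=468 → 548/1339 = 0.4093
  1: TP=978, FP=115+42+25+181=363, FN=32+43+38+42=155 → 1956/2474 = 0.7906
  9: TP=745, FP=116+43+30+167=356, FN=51+42+31+53=177 → 1490/2023 = 0.7365
  6: TP=486, FP=122+38+31+208=399, FN=20+25+30+25=100 → 972/1471 = 0.6608
  2: TP=808, FP=115+42+53+25=235, FN=220+181+167+208=776 → 1616/2627 = 0.6152
Macro-F1 score = mean = (0.4093 + 0.7906 + 0.7365 + 0.6608 + 0.6152) / 5 = 0.642

0.642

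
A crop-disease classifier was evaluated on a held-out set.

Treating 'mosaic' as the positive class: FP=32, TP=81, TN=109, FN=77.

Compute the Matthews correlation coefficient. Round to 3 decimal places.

0.294

MCC = (TP·TN − FP·FN) / √((TP+FP)(TP+FN)(TN+FP)(TN+FN))
Numerator = 81·109 − 32·77 = 6365
Denominator = √(113·158·141·186) = √468239004 = 21638.8309
MCC = 6365 / 21638.8309 = 0.294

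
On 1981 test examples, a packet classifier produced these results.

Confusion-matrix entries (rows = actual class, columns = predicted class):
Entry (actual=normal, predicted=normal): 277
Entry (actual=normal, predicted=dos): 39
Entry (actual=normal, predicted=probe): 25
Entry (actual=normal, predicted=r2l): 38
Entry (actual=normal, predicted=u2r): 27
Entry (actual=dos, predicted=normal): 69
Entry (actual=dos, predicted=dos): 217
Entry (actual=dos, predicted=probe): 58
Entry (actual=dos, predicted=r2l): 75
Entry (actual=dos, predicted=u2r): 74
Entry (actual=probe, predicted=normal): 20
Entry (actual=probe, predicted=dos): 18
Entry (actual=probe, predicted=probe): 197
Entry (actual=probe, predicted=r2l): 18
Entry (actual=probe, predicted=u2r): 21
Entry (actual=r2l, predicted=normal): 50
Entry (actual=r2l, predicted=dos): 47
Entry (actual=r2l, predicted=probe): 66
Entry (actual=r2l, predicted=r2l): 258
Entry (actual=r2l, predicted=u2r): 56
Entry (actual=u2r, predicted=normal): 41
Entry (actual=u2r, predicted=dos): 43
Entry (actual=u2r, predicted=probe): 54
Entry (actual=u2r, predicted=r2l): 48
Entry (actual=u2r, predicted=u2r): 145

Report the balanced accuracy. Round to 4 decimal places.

0.5641

Balanced accuracy = mean of per-class recall.
  normal: recall = 277/406 = 0.68227
  dos: recall = 217/493 = 0.44016
  probe: recall = 197/274 = 0.71898
  r2l: recall = 258/477 = 0.54088
  u2r: recall = 145/331 = 0.43807
Mean = (0.68227 + 0.44016 + 0.71898 + 0.54088 + 0.43807) / 5 = 0.5641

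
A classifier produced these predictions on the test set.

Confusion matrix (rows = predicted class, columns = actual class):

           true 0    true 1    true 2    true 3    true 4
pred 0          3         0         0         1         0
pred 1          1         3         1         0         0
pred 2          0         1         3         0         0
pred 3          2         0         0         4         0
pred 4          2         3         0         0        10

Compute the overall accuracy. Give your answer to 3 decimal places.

0.676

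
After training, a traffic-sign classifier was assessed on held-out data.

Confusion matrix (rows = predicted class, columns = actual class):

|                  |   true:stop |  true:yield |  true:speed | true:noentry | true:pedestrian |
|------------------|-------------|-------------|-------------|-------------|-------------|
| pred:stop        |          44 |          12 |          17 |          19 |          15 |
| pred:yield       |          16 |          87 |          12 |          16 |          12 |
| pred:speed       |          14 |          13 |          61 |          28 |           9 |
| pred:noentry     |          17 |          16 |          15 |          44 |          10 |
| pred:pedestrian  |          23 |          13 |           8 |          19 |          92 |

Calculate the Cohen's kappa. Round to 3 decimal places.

0.397

Observed agreement pₒ = trace/N = 328/632 = 0.5190
Expected agreement pₑ = Σ (rowᵢ·colᵢ)/N² = (114·107 + 141·143 + 113·125 + 126·102 + 138·155)/632² = 0.2021
κ = (pₒ − pₑ)/(1 − pₑ) = (0.5190 − 0.2021)/(1 − 0.2021) = 0.397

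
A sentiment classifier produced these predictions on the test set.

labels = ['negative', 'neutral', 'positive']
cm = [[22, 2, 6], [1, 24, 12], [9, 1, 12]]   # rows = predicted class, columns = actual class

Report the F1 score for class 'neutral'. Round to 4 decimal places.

0.7500

F1 score = 2·TP/(2·TP+FP+FN).
neutral: TP=24, FP=1+12=13, FN=2+1=3 → 48/64 = 0.75000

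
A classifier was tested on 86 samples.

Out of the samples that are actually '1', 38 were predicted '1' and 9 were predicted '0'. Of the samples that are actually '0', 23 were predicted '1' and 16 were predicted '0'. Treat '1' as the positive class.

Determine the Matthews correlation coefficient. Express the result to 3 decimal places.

MCC = (TP·TN − FP·FN) / √((TP+FP)(TP+FN)(TN+FP)(TN+FN))
Numerator = 38·16 − 23·9 = 401
Denominator = √(61·47·39·25) = √2795325 = 1671.9225
MCC = 401 / 1671.9225 = 0.240

0.240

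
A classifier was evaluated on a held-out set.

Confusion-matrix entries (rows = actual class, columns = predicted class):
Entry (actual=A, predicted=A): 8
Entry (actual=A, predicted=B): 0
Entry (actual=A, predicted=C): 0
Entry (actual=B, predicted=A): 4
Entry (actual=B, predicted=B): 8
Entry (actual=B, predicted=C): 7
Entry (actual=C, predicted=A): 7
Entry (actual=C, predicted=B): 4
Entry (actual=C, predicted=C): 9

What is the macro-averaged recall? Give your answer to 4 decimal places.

0.6237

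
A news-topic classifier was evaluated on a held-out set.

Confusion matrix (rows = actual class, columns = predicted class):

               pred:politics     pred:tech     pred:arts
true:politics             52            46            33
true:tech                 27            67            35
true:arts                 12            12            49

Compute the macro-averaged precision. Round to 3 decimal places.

0.509

Per-class precision (TP/(TP+FP)):
  politics: TP=52, FP=27+12=39 → 52/91 = 0.5714
  tech: TP=67, FP=46+12=58 → 67/125 = 0.5360
  arts: TP=49, FP=33+35=68 → 49/117 = 0.4188
Macro-precision = mean = (0.5714 + 0.5360 + 0.4188) / 3 = 0.509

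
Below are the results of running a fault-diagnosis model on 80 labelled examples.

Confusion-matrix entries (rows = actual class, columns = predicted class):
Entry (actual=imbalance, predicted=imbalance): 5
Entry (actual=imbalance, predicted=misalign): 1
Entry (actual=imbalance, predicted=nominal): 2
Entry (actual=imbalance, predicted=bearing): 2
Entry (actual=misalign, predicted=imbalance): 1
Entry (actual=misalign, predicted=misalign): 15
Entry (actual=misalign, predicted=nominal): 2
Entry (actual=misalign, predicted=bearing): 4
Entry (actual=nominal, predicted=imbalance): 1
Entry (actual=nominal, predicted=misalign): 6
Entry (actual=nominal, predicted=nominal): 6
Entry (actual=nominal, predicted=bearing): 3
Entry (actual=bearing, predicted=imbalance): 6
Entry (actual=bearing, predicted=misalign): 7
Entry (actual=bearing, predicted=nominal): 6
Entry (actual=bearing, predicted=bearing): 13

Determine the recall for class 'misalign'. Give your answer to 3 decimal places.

One-vs-rest for 'misalign': TP = diagonal; FP = other classes predicted 'misalign'; FN = 'misalign' predicted as other.
recall = TP/(TP+FN).
misalign: TP=15, FN=1+2+4=7 → 15/22 = 0.6818

0.682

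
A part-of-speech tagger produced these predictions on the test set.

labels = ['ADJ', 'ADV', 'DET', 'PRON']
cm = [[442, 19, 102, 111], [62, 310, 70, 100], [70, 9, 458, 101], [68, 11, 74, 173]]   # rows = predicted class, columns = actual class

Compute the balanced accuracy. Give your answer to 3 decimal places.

Balanced accuracy = mean of per-class recall.
  ADJ: recall = 442/642 = 0.6885
  ADV: recall = 310/349 = 0.8883
  DET: recall = 458/704 = 0.6506
  PRON: recall = 173/485 = 0.3567
Mean = (0.6885 + 0.8883 + 0.6506 + 0.3567) / 4 = 0.646

0.646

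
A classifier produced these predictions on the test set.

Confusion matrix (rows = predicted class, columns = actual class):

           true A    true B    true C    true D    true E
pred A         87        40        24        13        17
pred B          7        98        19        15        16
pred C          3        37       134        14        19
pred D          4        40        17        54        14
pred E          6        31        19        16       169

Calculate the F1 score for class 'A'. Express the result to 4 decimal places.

F1 score = 2·TP/(2·TP+FP+FN).
A: TP=87, FP=40+24+13+17=94, FN=7+3+4+6=20 → 174/288 = 0.60417

0.6042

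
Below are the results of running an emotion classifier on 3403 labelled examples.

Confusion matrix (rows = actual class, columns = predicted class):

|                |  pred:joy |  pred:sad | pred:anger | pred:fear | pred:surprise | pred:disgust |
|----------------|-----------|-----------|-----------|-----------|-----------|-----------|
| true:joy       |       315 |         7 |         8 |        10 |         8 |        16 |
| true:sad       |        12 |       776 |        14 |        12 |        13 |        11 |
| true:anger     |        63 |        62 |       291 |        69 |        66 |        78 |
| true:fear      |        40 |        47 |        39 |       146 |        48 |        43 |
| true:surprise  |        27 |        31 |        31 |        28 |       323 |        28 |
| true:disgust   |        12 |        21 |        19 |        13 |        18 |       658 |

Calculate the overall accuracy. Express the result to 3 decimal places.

Accuracy = trace / total = (315+776+291+146+323+658=2509) / 3403 = 2509/3403 = 0.737

0.737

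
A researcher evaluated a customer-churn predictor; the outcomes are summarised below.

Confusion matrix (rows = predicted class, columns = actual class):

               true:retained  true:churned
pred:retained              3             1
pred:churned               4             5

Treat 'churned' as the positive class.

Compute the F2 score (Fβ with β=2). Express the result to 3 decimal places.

0.758

Fβ = (1+β²)·TP / ((1+β²)·TP + β²·FN + FP), with β²=4
= 5·5 / (5·5 + 4·1 + 4) = 0.758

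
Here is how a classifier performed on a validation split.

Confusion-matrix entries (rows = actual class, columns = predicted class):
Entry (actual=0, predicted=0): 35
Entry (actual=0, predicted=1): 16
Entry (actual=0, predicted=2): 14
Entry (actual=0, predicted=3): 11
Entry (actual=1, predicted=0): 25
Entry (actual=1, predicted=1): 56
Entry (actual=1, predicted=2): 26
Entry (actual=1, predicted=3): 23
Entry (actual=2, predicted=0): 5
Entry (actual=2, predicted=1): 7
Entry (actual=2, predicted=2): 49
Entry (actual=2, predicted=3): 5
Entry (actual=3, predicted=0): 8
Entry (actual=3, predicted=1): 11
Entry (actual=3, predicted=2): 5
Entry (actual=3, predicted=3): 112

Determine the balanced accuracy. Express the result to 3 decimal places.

Balanced accuracy = mean of per-class recall.
  0: recall = 35/76 = 0.4605
  1: recall = 56/130 = 0.4308
  2: recall = 49/66 = 0.7424
  3: recall = 112/136 = 0.8235
Mean = (0.4605 + 0.4308 + 0.7424 + 0.8235) / 4 = 0.614

0.614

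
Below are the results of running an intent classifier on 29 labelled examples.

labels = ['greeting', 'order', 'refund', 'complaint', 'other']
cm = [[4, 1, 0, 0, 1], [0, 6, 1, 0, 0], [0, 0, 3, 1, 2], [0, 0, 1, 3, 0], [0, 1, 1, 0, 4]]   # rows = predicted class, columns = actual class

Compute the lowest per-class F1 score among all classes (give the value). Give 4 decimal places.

Per-class F1 score (2·TP/(2·TP+FP+FN)):
  greeting: TP=4, FP=1+0+0+1=2, FN=0+0+0+0=0 → 8/10 = 0.80000
  order: TP=6, FP=0+1+0+0=1, FN=1+0+0+1=2 → 12/15 = 0.80000
  refund: TP=3, FP=0+0+1+2=3, FN=0+1+1+1=3 → 6/12 = 0.50000
  complaint: TP=3, FP=0+0+1+0=1, FN=0+0+1+0=1 → 6/8 = 0.75000
  other: TP=4, FP=0+1+1+0=2, FN=1+0+2+0=3 → 8/13 = 0.61538
Lowest is class 'refund' with F1 score = 0.5000.

0.5000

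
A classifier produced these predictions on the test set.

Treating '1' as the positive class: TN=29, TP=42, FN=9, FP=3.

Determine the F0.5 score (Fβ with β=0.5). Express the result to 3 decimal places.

Fβ = (1+β²)·TP / ((1+β²)·TP + β²·FN + FP), with β²=1/4
= 1.25·42 / (1.25·42 + 0.25·9 + 3) = 0.909

0.909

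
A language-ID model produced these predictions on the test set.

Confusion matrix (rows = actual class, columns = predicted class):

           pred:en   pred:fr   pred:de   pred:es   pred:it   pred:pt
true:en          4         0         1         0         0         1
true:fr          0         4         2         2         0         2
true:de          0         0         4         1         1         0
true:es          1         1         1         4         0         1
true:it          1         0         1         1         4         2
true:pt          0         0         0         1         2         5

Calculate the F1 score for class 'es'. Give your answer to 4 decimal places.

0.4706

One-vs-rest for 'es': TP = diagonal; FP = other classes predicted 'es'; FN = 'es' predicted as other.
F1 score = 2·TP/(2·TP+FP+FN).
es: TP=4, FP=0+2+1+1+1=5, FN=1+1+1+0+1=4 → 8/17 = 0.47059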